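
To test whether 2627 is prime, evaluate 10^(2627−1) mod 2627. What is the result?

10^1 ≡ 10 (mod 2627)
10^2 ≡ 10^2 = 100 ≡ 100 (mod 2627)
10^4 ≡ 100^2 = 10000 ≡ 2119 (mod 2627)
10^8 ≡ 2119^2 = 4490161 ≡ 618 (mod 2627)
10^16 ≡ 618^2 = 381924 ≡ 1009 (mod 2627)
10^32 ≡ 1009^2 = 1018081 ≡ 1432 (mod 2627)
10^64 ≡ 1432^2 = 2050624 ≡ 1564 (mod 2627)
10^128 ≡ 1564^2 = 2446096 ≡ 359 (mod 2627)
10^256 ≡ 359^2 = 128881 ≡ 158 (mod 2627)
10^512 ≡ 158^2 = 24964 ≡ 1321 (mod 2627)
10^1024 ≡ 1321^2 = 1745041 ≡ 713 (mod 2627)
10^2048 ≡ 713^2 = 508369 ≡ 1358 (mod 2627)
2626 = 2048 + 512 + 64 + 2 in binary powers of 2.
So 10^2626 ≡ 1358 · 1321 · 1564 · 100 ≡ 10 (mod 2627).
Since 10 ≠ 1, base 10 is a Fermat witness: 2627 is composite.

10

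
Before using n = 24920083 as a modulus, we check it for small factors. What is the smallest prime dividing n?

24920083 is odd.
Digit sum 28, not divisible by 3.
Ends in 3: not divisible by 5.
7: 24920083 = 7·3560011 + 6
11: 24920083 = 11·2265462 + 1
13: 24920083 = 13·1916929 + 6
17: 24920083 = 17·1465887 + 4
19: 24920083 = 19·1311583 + 6
23: 24920083 = 23·1083481 + 20
29: 24920083 = 29·859313 + 6
31: 24920083 = 31·803873 + 20
37: 24920083 = 37·673515 + 28
41: 24920083 = 41·607806 + 37
43: 24920083 = 43·579536 + 35
47: 24920083 = 47·530214 + 25
53: 24920083 = 53·470190 + 13
59: 24920083 = 59·422374 + 17
61: 24920083 = 61·408525 + 58
67: 24920083 = 67·371941 + 36
71: 24920083 = 71·350987 + 6
73: 24920083 = 73·341371

73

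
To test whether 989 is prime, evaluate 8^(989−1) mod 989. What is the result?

78

8^1 ≡ 8 (mod 989)
8^2 ≡ 8^2 = 64 ≡ 64 (mod 989)
8^4 ≡ 64^2 = 4096 ≡ 140 (mod 989)
8^8 ≡ 140^2 = 19600 ≡ 809 (mod 989)
8^16 ≡ 809^2 = 654481 ≡ 752 (mod 989)
8^32 ≡ 752^2 = 565504 ≡ 785 (mod 989)
8^64 ≡ 785^2 = 616225 ≡ 78 (mod 989)
8^128 ≡ 78^2 = 6084 ≡ 150 (mod 989)
8^256 ≡ 150^2 = 22500 ≡ 742 (mod 989)
8^512 ≡ 742^2 = 550564 ≡ 680 (mod 989)
988 = 512 + 256 + 128 + 64 + 16 + 8 + 4 in binary powers of 2.
So 8^988 ≡ 680 · 742 · 150 · 78 · 752 · 809 · 140 ≡ 78 (mod 989).
Since 78 ≠ 1, base 8 is a Fermat witness: 989 is composite.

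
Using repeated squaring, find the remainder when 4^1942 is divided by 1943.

864

4^1 ≡ 4 (mod 1943)
4^2 ≡ 4^2 = 16 ≡ 16 (mod 1943)
4^4 ≡ 16^2 = 256 ≡ 256 (mod 1943)
4^8 ≡ 256^2 = 65536 ≡ 1417 (mod 1943)
4^16 ≡ 1417^2 = 2007889 ≡ 770 (mod 1943)
4^32 ≡ 770^2 = 592900 ≡ 285 (mod 1943)
4^64 ≡ 285^2 = 81225 ≡ 1562 (mod 1943)
4^128 ≡ 1562^2 = 2439844 ≡ 1379 (mod 1943)
4^256 ≡ 1379^2 = 1901641 ≡ 1387 (mod 1943)
4^512 ≡ 1387^2 = 1923769 ≡ 199 (mod 1943)
4^1024 ≡ 199^2 = 39601 ≡ 741 (mod 1943)
1942 = 1024 + 512 + 256 + 128 + 16 + 4 + 2 in binary powers of 2.
So 4^1942 ≡ 741 · 199 · 1387 · 1379 · 770 · 256 · 16 ≡ 864 (mod 1943).
Since 864 ≠ 1, base 4 is a Fermat witness: 1943 is composite.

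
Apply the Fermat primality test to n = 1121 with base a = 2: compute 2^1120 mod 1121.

2^1 ≡ 2 (mod 1121)
2^2 ≡ 2^2 = 4 ≡ 4 (mod 1121)
2^4 ≡ 4^2 = 16 ≡ 16 (mod 1121)
2^8 ≡ 16^2 = 256 ≡ 256 (mod 1121)
2^16 ≡ 256^2 = 65536 ≡ 518 (mod 1121)
2^32 ≡ 518^2 = 268324 ≡ 405 (mod 1121)
2^64 ≡ 405^2 = 164025 ≡ 359 (mod 1121)
2^128 ≡ 359^2 = 128881 ≡ 1087 (mod 1121)
2^256 ≡ 1087^2 = 1181569 ≡ 35 (mod 1121)
2^512 ≡ 35^2 = 1225 ≡ 104 (mod 1121)
2^1024 ≡ 104^2 = 10816 ≡ 727 (mod 1121)
1120 = 1024 + 64 + 32 in binary powers of 2.
So 2^1120 ≡ 727 · 359 · 405 ≡ 833 (mod 1121).
Since 833 ≠ 1, base 2 is a Fermat witness: 1121 is composite.

833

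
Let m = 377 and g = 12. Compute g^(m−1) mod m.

1

12^1 ≡ 12 (mod 377)
12^2 ≡ 12^2 = 144 ≡ 144 (mod 377)
12^4 ≡ 144^2 = 20736 ≡ 1 (mod 377)
12^8 ≡ 1^2 = 1 ≡ 1 (mod 377)
12^16 ≡ 1^2 = 1 ≡ 1 (mod 377)
12^32 ≡ 1^2 = 1 ≡ 1 (mod 377)
12^64 ≡ 1^2 = 1 ≡ 1 (mod 377)
12^128 ≡ 1^2 = 1 ≡ 1 (mod 377)
12^256 ≡ 1^2 = 1 ≡ 1 (mod 377)
376 = 256 + 64 + 32 + 16 + 8 in binary powers of 2.
So 12^376 ≡ 1 · 1 · 1 · 1 · 1 ≡ 1 (mod 377).
Since the result is 1, base 12 gives no evidence that 377 is composite.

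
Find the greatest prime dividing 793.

793 = 13 · 61
61 is prime.
So 793 = 13 · 61; the largest prime factor is 61.

61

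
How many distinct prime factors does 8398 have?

4

8398 = 2 · 4199
4199 = 13 · 323
323 = 17 · 19
8398 = 2 · 13 · 17 · 19, which has 4 distinct prime factors.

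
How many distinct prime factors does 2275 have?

2275 = 5^2 · 91
91 = 7 · 13
2275 = 5^2 · 7 · 13, which has 3 distinct prime factors.

3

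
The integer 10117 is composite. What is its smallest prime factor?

67

10117 is odd.
Digit sum 10, not divisible by 3.
Ends in 7: not divisible by 5.
7: 10117 = 7·1445 + 2
11: 10117 = 11·919 + 8
13: 10117 = 13·778 + 3
17: 10117 = 17·595 + 2
19: 10117 = 19·532 + 9
23: 10117 = 23·439 + 20
29: 10117 = 29·348 + 25
31: 10117 = 31·326 + 11
37: 10117 = 37·273 + 16
41: 10117 = 41·246 + 31
43: 10117 = 43·235 + 12
47: 10117 = 47·215 + 12
53: 10117 = 53·190 + 47
59: 10117 = 59·171 + 28
61: 10117 = 61·165 + 52
67: 10117 = 67·151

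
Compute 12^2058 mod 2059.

12^1 ≡ 12 (mod 2059)
12^2 ≡ 12^2 = 144 ≡ 144 (mod 2059)
12^4 ≡ 144^2 = 20736 ≡ 146 (mod 2059)
12^8 ≡ 146^2 = 21316 ≡ 726 (mod 2059)
12^16 ≡ 726^2 = 527076 ≡ 2031 (mod 2059)
12^32 ≡ 2031^2 = 4124961 ≡ 784 (mod 2059)
12^64 ≡ 784^2 = 614656 ≡ 1074 (mod 2059)
12^128 ≡ 1074^2 = 1153476 ≡ 436 (mod 2059)
12^256 ≡ 436^2 = 190096 ≡ 668 (mod 2059)
12^512 ≡ 668^2 = 446224 ≡ 1480 (mod 2059)
12^1024 ≡ 1480^2 = 2190400 ≡ 1683 (mod 2059)
12^2048 ≡ 1683^2 = 2832489 ≡ 1364 (mod 2059)
2058 = 2048 + 8 + 2 in binary powers of 2.
So 12^2058 ≡ 1364 · 726 · 144 ≡ 1971 (mod 2059).
Since 1971 ≠ 1, base 12 is a Fermat witness: 2059 is composite.

1971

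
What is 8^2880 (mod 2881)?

8^1 ≡ 8 (mod 2881)
8^2 ≡ 8^2 = 64 ≡ 64 (mod 2881)
8^4 ≡ 64^2 = 4096 ≡ 1215 (mod 2881)
8^8 ≡ 1215^2 = 1476225 ≡ 1153 (mod 2881)
8^16 ≡ 1153^2 = 1329409 ≡ 1268 (mod 2881)
8^32 ≡ 1268^2 = 1607824 ≡ 226 (mod 2881)
8^64 ≡ 226^2 = 51076 ≡ 2099 (mod 2881)
8^128 ≡ 2099^2 = 4405801 ≡ 752 (mod 2881)
8^256 ≡ 752^2 = 565504 ≡ 828 (mod 2881)
8^512 ≡ 828^2 = 685584 ≡ 2787 (mod 2881)
8^1024 ≡ 2787^2 = 7767369 ≡ 193 (mod 2881)
8^2048 ≡ 193^2 = 37249 ≡ 2677 (mod 2881)
2880 = 2048 + 512 + 256 + 64 in binary powers of 2.
So 8^2880 ≡ 2677 · 2787 · 828 · 2099 ≡ 692 (mod 2881).
Since 692 ≠ 1, base 8 is a Fermat witness: 2881 is composite.

692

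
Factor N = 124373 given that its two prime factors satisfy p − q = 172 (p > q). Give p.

449

Since p = q + 172, we have 124373 = q(q + 172), so q² + 172q − 124373 = 0.
Discriminant: 172² + 4·124373 = 29584 + 497492 = 527076; √527076 = 726.
q = (−172 + 726)/2 = 277, and p = q + 172 = 449.
Check: 277 · 449 = 124373.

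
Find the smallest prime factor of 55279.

55279 is odd.
Digit sum 28, not divisible by 3.
Ends in 9: not divisible by 5.
7: 55279 = 7·7897

7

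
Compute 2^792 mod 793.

131

2^1 ≡ 2 (mod 793)
2^2 ≡ 2^2 = 4 ≡ 4 (mod 793)
2^4 ≡ 4^2 = 16 ≡ 16 (mod 793)
2^8 ≡ 16^2 = 256 ≡ 256 (mod 793)
2^16 ≡ 256^2 = 65536 ≡ 510 (mod 793)
2^32 ≡ 510^2 = 260100 ≡ 789 (mod 793)
2^64 ≡ 789^2 = 622521 ≡ 16 (mod 793)
2^128 ≡ 16^2 = 256 ≡ 256 (mod 793)
2^256 ≡ 256^2 = 65536 ≡ 510 (mod 793)
2^512 ≡ 510^2 = 260100 ≡ 789 (mod 793)
792 = 512 + 256 + 16 + 8 in binary powers of 2.
So 2^792 ≡ 789 · 510 · 510 · 256 ≡ 131 (mod 793).
Since 131 ≠ 1, base 2 is a Fermat witness: 793 is composite.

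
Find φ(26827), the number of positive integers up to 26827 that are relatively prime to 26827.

26496

Factor: 26827 = 139 · 193.
φ(26827) = (139−1) · (193−1) = 138 · 192 = 26496.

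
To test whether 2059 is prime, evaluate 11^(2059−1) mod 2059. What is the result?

11^1 ≡ 11 (mod 2059)
11^2 ≡ 11^2 = 121 ≡ 121 (mod 2059)
11^4 ≡ 121^2 = 14641 ≡ 228 (mod 2059)
11^8 ≡ 228^2 = 51984 ≡ 509 (mod 2059)
11^16 ≡ 509^2 = 259081 ≡ 1706 (mod 2059)
11^32 ≡ 1706^2 = 2910436 ≡ 1069 (mod 2059)
11^64 ≡ 1069^2 = 1142761 ≡ 16 (mod 2059)
11^128 ≡ 16^2 = 256 ≡ 256 (mod 2059)
11^256 ≡ 256^2 = 65536 ≡ 1707 (mod 2059)
11^512 ≡ 1707^2 = 2913849 ≡ 364 (mod 2059)
11^1024 ≡ 364^2 = 132496 ≡ 720 (mod 2059)
11^2048 ≡ 720^2 = 518400 ≡ 1591 (mod 2059)
2058 = 2048 + 8 + 2 in binary powers of 2.
So 11^2058 ≡ 1591 · 509 · 121 ≡ 289 (mod 2059).
Since 289 ≠ 1, base 11 is a Fermat witness: 2059 is composite.

289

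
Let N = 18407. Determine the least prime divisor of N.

79

18407 is odd.
Digit sum 20, not divisible by 3.
Ends in 7: not divisible by 5.
7: 18407 = 7·2629 + 4
11: 18407 = 11·1673 + 4
13: 18407 = 13·1415 + 12
17: 18407 = 17·1082 + 13
19: 18407 = 19·968 + 15
23: 18407 = 23·800 + 7
29: 18407 = 29·634 + 21
31: 18407 = 31·593 + 24
37: 18407 = 37·497 + 18
41: 18407 = 41·448 + 39
43: 18407 = 43·428 + 3
47: 18407 = 47·391 + 30
53: 18407 = 53·347 + 16
59: 18407 = 59·311 + 58
61: 18407 = 61·301 + 46
67: 18407 = 67·274 + 49
71: 18407 = 71·259 + 18
73: 18407 = 73·252 + 11
79: 18407 = 79·233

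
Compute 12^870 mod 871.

12^1 ≡ 12 (mod 871)
12^2 ≡ 12^2 = 144 ≡ 144 (mod 871)
12^4 ≡ 144^2 = 20736 ≡ 703 (mod 871)
12^8 ≡ 703^2 = 494209 ≡ 352 (mod 871)
12^16 ≡ 352^2 = 123904 ≡ 222 (mod 871)
12^32 ≡ 222^2 = 49284 ≡ 508 (mod 871)
12^64 ≡ 508^2 = 258064 ≡ 248 (mod 871)
12^128 ≡ 248^2 = 61504 ≡ 534 (mod 871)
12^256 ≡ 534^2 = 285156 ≡ 339 (mod 871)
12^512 ≡ 339^2 = 114921 ≡ 820 (mod 871)
870 = 512 + 256 + 64 + 32 + 4 + 2 in binary powers of 2.
So 12^870 ≡ 820 · 339 · 248 · 508 · 703 · 144 ≡ 92 (mod 871).
Since 92 ≠ 1, base 12 is a Fermat witness: 871 is composite.

92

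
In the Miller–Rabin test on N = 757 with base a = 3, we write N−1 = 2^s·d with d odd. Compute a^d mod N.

1

757 − 1 = 756 = 2^2 · 189, so d = 189.
3^1 ≡ 3 (mod 757)
3^2 ≡ 3^2 = 9 ≡ 9 (mod 757)
3^4 ≡ 9^2 = 81 ≡ 81 (mod 757)
3^8 ≡ 81^2 = 6561 ≡ 505 (mod 757)
3^16 ≡ 505^2 = 255025 ≡ 673 (mod 757)
3^32 ≡ 673^2 = 452929 ≡ 243 (mod 757)
3^64 ≡ 243^2 = 59049 ≡ 3 (mod 757)
3^128 ≡ 3^2 = 9 ≡ 9 (mod 757)
189 = 128 + 32 + 16 + 8 + 4 + 1 in binary powers of 2.
So 3^189 ≡ 9 · 243 · 673 · 505 · 81 · 3 ≡ 1 (mod 757).
Since 3^d ≡ 1 (mod 757), base 3 does not prove 757 composite.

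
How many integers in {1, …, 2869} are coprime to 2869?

Factor: 2869 = 19 · 151.
φ(2869) = (19−1) · (151−1) = 18 · 150 = 2700.

2700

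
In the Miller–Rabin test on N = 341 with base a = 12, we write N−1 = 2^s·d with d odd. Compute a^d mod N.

254

341 − 1 = 340 = 2^2 · 85, so d = 85.
12^1 ≡ 12 (mod 341)
12^2 ≡ 12^2 = 144 ≡ 144 (mod 341)
12^4 ≡ 144^2 = 20736 ≡ 276 (mod 341)
12^8 ≡ 276^2 = 76176 ≡ 133 (mod 341)
12^16 ≡ 133^2 = 17689 ≡ 298 (mod 341)
12^32 ≡ 298^2 = 88804 ≡ 144 (mod 341)
12^64 ≡ 144^2 = 20736 ≡ 276 (mod 341)
85 = 64 + 16 + 4 + 1 in binary powers of 2.
So 12^85 ≡ 276 · 298 · 276 · 12 ≡ 254 (mod 341).
Squaring chain: 254 → 67; never reaches −1, so base 12 is a Miller–Rabin witness that 341 is composite.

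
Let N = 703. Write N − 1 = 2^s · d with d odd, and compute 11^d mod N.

703 − 1 = 702 = 2^1 · 351, so d = 351.
11^1 ≡ 11 (mod 703)
11^2 ≡ 11^2 = 121 ≡ 121 (mod 703)
11^4 ≡ 121^2 = 14641 ≡ 581 (mod 703)
11^8 ≡ 581^2 = 337561 ≡ 121 (mod 703)
11^16 ≡ 121^2 = 14641 ≡ 581 (mod 703)
11^32 ≡ 581^2 = 337561 ≡ 121 (mod 703)
11^64 ≡ 121^2 = 14641 ≡ 581 (mod 703)
11^128 ≡ 581^2 = 337561 ≡ 121 (mod 703)
11^256 ≡ 121^2 = 14641 ≡ 581 (mod 703)
351 = 256 + 64 + 16 + 8 + 4 + 2 + 1 in binary powers of 2.
So 11^351 ≡ 581 · 581 · 581 · 121 · 581 · 121 · 11 ≡ 628 (mod 703).
Squaring chain: 628; never reaches −1, so base 11 is a Miller–Rabin witness that 703 is composite.

628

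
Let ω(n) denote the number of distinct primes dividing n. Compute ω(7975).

3

7975 = 5^2 · 319
319 = 11 · 29
7975 = 5^2 · 11 · 29, which has 3 distinct prime factors.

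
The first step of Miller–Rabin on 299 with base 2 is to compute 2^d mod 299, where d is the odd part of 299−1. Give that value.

110

299 − 1 = 298 = 2^1 · 149, so d = 149.
2^1 ≡ 2 (mod 299)
2^2 ≡ 2^2 = 4 ≡ 4 (mod 299)
2^4 ≡ 4^2 = 16 ≡ 16 (mod 299)
2^8 ≡ 16^2 = 256 ≡ 256 (mod 299)
2^16 ≡ 256^2 = 65536 ≡ 55 (mod 299)
2^32 ≡ 55^2 = 3025 ≡ 35 (mod 299)
2^64 ≡ 35^2 = 1225 ≡ 29 (mod 299)
2^128 ≡ 29^2 = 841 ≡ 243 (mod 299)
149 = 128 + 16 + 4 + 1 in binary powers of 2.
So 2^149 ≡ 243 · 55 · 16 · 2 ≡ 110 (mod 299).
Squaring chain: 110; never reaches −1, so base 2 is a Miller–Rabin witness that 299 is composite.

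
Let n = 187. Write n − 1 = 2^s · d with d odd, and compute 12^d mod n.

187 − 1 = 186 = 2^1 · 93, so d = 93.
12^1 ≡ 12 (mod 187)
12^2 ≡ 12^2 = 144 ≡ 144 (mod 187)
12^4 ≡ 144^2 = 20736 ≡ 166 (mod 187)
12^8 ≡ 166^2 = 27556 ≡ 67 (mod 187)
12^16 ≡ 67^2 = 4489 ≡ 1 (mod 187)
12^32 ≡ 1^2 = 1 ≡ 1 (mod 187)
12^64 ≡ 1^2 = 1 ≡ 1 (mod 187)
93 = 64 + 16 + 8 + 4 + 1 in binary powers of 2.
So 12^93 ≡ 1 · 1 · 67 · 166 · 12 ≡ 133 (mod 187).
Squaring chain: 133; never reaches −1, so base 12 is a Miller–Rabin witness that 187 is composite.

133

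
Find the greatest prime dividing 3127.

59

3127 = 53 · 59
59 is prime.
So 3127 = 53 · 59; the largest prime factor is 59.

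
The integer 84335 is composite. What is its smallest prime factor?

84335 is odd.
Digit sum 23, not divisible by 3.
Ends in 5: divisible by 5.

5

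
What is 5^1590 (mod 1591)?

1454

5^1 ≡ 5 (mod 1591)
5^2 ≡ 5^2 = 25 ≡ 25 (mod 1591)
5^4 ≡ 25^2 = 625 ≡ 625 (mod 1591)
5^8 ≡ 625^2 = 390625 ≡ 830 (mod 1591)
5^16 ≡ 830^2 = 688900 ≡ 1588 (mod 1591)
5^32 ≡ 1588^2 = 2521744 ≡ 9 (mod 1591)
5^64 ≡ 9^2 = 81 ≡ 81 (mod 1591)
5^128 ≡ 81^2 = 6561 ≡ 197 (mod 1591)
5^256 ≡ 197^2 = 38809 ≡ 625 (mod 1591)
5^512 ≡ 625^2 = 390625 ≡ 830 (mod 1591)
5^1024 ≡ 830^2 = 688900 ≡ 1588 (mod 1591)
1590 = 1024 + 512 + 32 + 16 + 4 + 2 in binary powers of 2.
So 5^1590 ≡ 1588 · 830 · 9 · 1588 · 625 · 25 ≡ 1454 (mod 1591).
Since 1454 ≠ 1, base 5 is a Fermat witness: 1591 is composite.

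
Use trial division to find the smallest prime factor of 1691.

1691 is odd.
Digit sum 17, not divisible by 3.
Ends in 1: not divisible by 5.
7: 1691 = 7·241 + 4
11: 1691 = 11·153 + 8
13: 1691 = 13·130 + 1
17: 1691 = 17·99 + 8
19: 1691 = 19·89

19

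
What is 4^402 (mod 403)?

4^1 ≡ 4 (mod 403)
4^2 ≡ 4^2 = 16 ≡ 16 (mod 403)
4^4 ≡ 16^2 = 256 ≡ 256 (mod 403)
4^8 ≡ 256^2 = 65536 ≡ 250 (mod 403)
4^16 ≡ 250^2 = 62500 ≡ 35 (mod 403)
4^32 ≡ 35^2 = 1225 ≡ 16 (mod 403)
4^64 ≡ 16^2 = 256 ≡ 256 (mod 403)
4^128 ≡ 256^2 = 65536 ≡ 250 (mod 403)
4^256 ≡ 250^2 = 62500 ≡ 35 (mod 403)
402 = 256 + 128 + 16 + 2 in binary powers of 2.
So 4^402 ≡ 35 · 250 · 35 · 16 ≡ 326 (mod 403).
Since 326 ≠ 1, base 4 is a Fermat witness: 403 is composite.

326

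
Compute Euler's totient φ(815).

Factor: 815 = 5 · 163.
φ(815) = (5−1) · (163−1) = 4 · 162 = 648.

648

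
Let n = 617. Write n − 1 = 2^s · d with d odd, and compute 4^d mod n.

1

617 − 1 = 616 = 2^3 · 77, so d = 77.
4^1 ≡ 4 (mod 617)
4^2 ≡ 4^2 = 16 ≡ 16 (mod 617)
4^4 ≡ 16^2 = 256 ≡ 256 (mod 617)
4^8 ≡ 256^2 = 65536 ≡ 134 (mod 617)
4^16 ≡ 134^2 = 17956 ≡ 63 (mod 617)
4^32 ≡ 63^2 = 3969 ≡ 267 (mod 617)
4^64 ≡ 267^2 = 71289 ≡ 334 (mod 617)
77 = 64 + 8 + 4 + 1 in binary powers of 2.
So 4^77 ≡ 334 · 134 · 256 · 4 ≡ 1 (mod 617).
Since 4^d ≡ 1 (mod 617), base 4 does not prove 617 composite.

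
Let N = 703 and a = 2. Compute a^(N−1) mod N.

628

2^1 ≡ 2 (mod 703)
2^2 ≡ 2^2 = 4 ≡ 4 (mod 703)
2^4 ≡ 4^2 = 16 ≡ 16 (mod 703)
2^8 ≡ 16^2 = 256 ≡ 256 (mod 703)
2^16 ≡ 256^2 = 65536 ≡ 157 (mod 703)
2^32 ≡ 157^2 = 24649 ≡ 44 (mod 703)
2^64 ≡ 44^2 = 1936 ≡ 530 (mod 703)
2^128 ≡ 530^2 = 280900 ≡ 403 (mod 703)
2^256 ≡ 403^2 = 162409 ≡ 16 (mod 703)
2^512 ≡ 16^2 = 256 ≡ 256 (mod 703)
702 = 512 + 128 + 32 + 16 + 8 + 4 + 2 in binary powers of 2.
So 2^702 ≡ 256 · 403 · 44 · 157 · 256 · 16 · 4 ≡ 628 (mod 703).
Since 628 ≠ 1, base 2 is a Fermat witness: 703 is composite.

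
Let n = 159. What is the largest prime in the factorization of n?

159 = 3 · 53
53 is prime.
So 159 = 3 · 53; the largest prime factor is 53.

53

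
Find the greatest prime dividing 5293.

79

5293 = 67 · 79
79 is prime.
So 5293 = 67 · 79; the largest prime factor is 79.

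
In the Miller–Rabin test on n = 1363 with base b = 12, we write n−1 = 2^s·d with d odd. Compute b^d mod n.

1363 − 1 = 1362 = 2^1 · 681, so d = 681.
12^1 ≡ 12 (mod 1363)
12^2 ≡ 12^2 = 144 ≡ 144 (mod 1363)
12^4 ≡ 144^2 = 20736 ≡ 291 (mod 1363)
12^8 ≡ 291^2 = 84681 ≡ 175 (mod 1363)
12^16 ≡ 175^2 = 30625 ≡ 639 (mod 1363)
12^32 ≡ 639^2 = 408321 ≡ 784 (mod 1363)
12^64 ≡ 784^2 = 614656 ≡ 1306 (mod 1363)
12^128 ≡ 1306^2 = 1705636 ≡ 523 (mod 1363)
12^256 ≡ 523^2 = 273529 ≡ 929 (mod 1363)
12^512 ≡ 929^2 = 863041 ≡ 262 (mod 1363)
681 = 512 + 128 + 32 + 8 + 1 in binary powers of 2.
So 12^681 ≡ 262 · 523 · 784 · 175 · 12 ≡ 824 (mod 1363).
Squaring chain: 824; never reaches −1, so base 12 is a Miller–Rabin witness that 1363 is composite.

824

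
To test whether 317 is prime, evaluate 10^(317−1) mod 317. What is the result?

10^1 ≡ 10 (mod 317)
10^2 ≡ 10^2 = 100 ≡ 100 (mod 317)
10^4 ≡ 100^2 = 10000 ≡ 173 (mod 317)
10^8 ≡ 173^2 = 29929 ≡ 131 (mod 317)
10^16 ≡ 131^2 = 17161 ≡ 43 (mod 317)
10^32 ≡ 43^2 = 1849 ≡ 264 (mod 317)
10^64 ≡ 264^2 = 69696 ≡ 273 (mod 317)
10^128 ≡ 273^2 = 74529 ≡ 34 (mod 317)
10^256 ≡ 34^2 = 1156 ≡ 205 (mod 317)
316 = 256 + 32 + 16 + 8 + 4 in binary powers of 2.
So 10^316 ≡ 205 · 264 · 43 · 131 · 173 ≡ 1 (mod 317).
Since the result is 1, base 10 gives no evidence that 317 is composite.

1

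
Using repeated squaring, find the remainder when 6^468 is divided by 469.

225

6^1 ≡ 6 (mod 469)
6^2 ≡ 6^2 = 36 ≡ 36 (mod 469)
6^4 ≡ 36^2 = 1296 ≡ 358 (mod 469)
6^8 ≡ 358^2 = 128164 ≡ 127 (mod 469)
6^16 ≡ 127^2 = 16129 ≡ 183 (mod 469)
6^32 ≡ 183^2 = 33489 ≡ 190 (mod 469)
6^64 ≡ 190^2 = 36100 ≡ 456 (mod 469)
6^128 ≡ 456^2 = 207936 ≡ 169 (mod 469)
6^256 ≡ 169^2 = 28561 ≡ 421 (mod 469)
468 = 256 + 128 + 64 + 16 + 4 in binary powers of 2.
So 6^468 ≡ 421 · 169 · 456 · 183 · 358 ≡ 225 (mod 469).
Since 225 ≠ 1, base 6 is a Fermat witness: 469 is composite.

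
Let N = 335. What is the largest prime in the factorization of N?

67

335 = 5 · 67
67 is prime.
So 335 = 5 · 67; the largest prime factor is 67.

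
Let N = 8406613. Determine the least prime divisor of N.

71

8406613 is odd.
Digit sum 28, not divisible by 3.
Ends in 3: not divisible by 5.
7: 8406613 = 7·1200944 + 5
11: 8406613 = 11·764237 + 6
13: 8406613 = 13·646662 + 7
17: 8406613 = 17·494506 + 11
19: 8406613 = 19·442453 + 6
23: 8406613 = 23·365504 + 21
29: 8406613 = 29·289883 + 6
31: 8406613 = 31·271181 + 2
37: 8406613 = 37·227205 + 28
41: 8406613 = 41·205039 + 14
43: 8406613 = 43·195502 + 27
47: 8406613 = 47·178864 + 5
53: 8406613 = 53·158615 + 18
59: 8406613 = 59·142484 + 57
61: 8406613 = 61·137813 + 20
67: 8406613 = 67·125471 + 56
71: 8406613 = 71·118403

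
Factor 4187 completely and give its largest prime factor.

4187 = 53 · 79
79 is prime.
So 4187 = 53 · 79; the largest prime factor is 79.

79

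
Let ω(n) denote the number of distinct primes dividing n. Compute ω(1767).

3

1767 = 3 · 589
589 = 19 · 31
1767 = 3 · 19 · 31, which has 3 distinct prime factors.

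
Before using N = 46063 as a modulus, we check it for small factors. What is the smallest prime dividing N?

46063 is odd.
Digit sum 19, not divisible by 3.
Ends in 3: not divisible by 5.
7: 46063 = 7·6580 + 3
11: 46063 = 11·4187 + 6
13: 46063 = 13·3543 + 4
17: 46063 = 17·2709 + 10
19: 46063 = 19·2424 + 7
23: 46063 = 23·2002 + 17
29: 46063 = 29·1588 + 11
31: 46063 = 31·1485 + 28
37: 46063 = 37·1244 + 35
41: 46063 = 41·1123 + 20
43: 46063 = 43·1071 + 10
47: 46063 = 47·980 + 3
53: 46063 = 53·869 + 6
59: 46063 = 59·780 + 43
61: 46063 = 61·755 + 8
67: 46063 = 67·687 + 34
71: 46063 = 71·648 + 55
73: 46063 = 73·631

73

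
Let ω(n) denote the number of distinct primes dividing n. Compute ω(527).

2

527 = 17 · 31
527 = 17 · 31, which has 2 distinct prime factors.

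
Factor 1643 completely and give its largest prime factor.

53

1643 = 31 · 53
53 is prime.
So 1643 = 31 · 53; the largest prime factor is 53.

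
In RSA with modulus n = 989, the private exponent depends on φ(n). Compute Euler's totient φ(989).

Factor: 989 = 23 · 43.
φ(989) = (23−1) · (43−1) = 22 · 42 = 924.

924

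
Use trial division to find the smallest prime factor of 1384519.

53

1384519 is odd.
Digit sum 31, not divisible by 3.
Ends in 9: not divisible by 5.
7: 1384519 = 7·197788 + 3
11: 1384519 = 11·125865 + 4
13: 1384519 = 13·106501 + 6
17: 1384519 = 17·81442 + 5
19: 1384519 = 19·72869 + 8
23: 1384519 = 23·60196 + 11
29: 1384519 = 29·47742 + 1
31: 1384519 = 31·44661 + 28
37: 1384519 = 37·37419 + 16
41: 1384519 = 41·33768 + 31
43: 1384519 = 43·32198 + 5
47: 1384519 = 47·29457 + 40
53: 1384519 = 53·26123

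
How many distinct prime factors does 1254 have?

4

1254 = 2 · 627
627 = 3 · 209
209 = 11 · 19
1254 = 2 · 3 · 11 · 19, which has 4 distinct prime factors.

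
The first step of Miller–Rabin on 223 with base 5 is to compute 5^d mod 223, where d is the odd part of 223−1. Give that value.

222

223 − 1 = 222 = 2^1 · 111, so d = 111.
5^1 ≡ 5 (mod 223)
5^2 ≡ 5^2 = 25 ≡ 25 (mod 223)
5^4 ≡ 25^2 = 625 ≡ 179 (mod 223)
5^8 ≡ 179^2 = 32041 ≡ 152 (mod 223)
5^16 ≡ 152^2 = 23104 ≡ 135 (mod 223)
5^32 ≡ 135^2 = 18225 ≡ 162 (mod 223)
5^64 ≡ 162^2 = 26244 ≡ 153 (mod 223)
111 = 64 + 32 + 8 + 4 + 2 + 1 in binary powers of 2.
So 5^111 ≡ 153 · 162 · 152 · 179 · 25 · 5 ≡ 222 (mod 223).
Since 5^d ≡ 222 (mod 223), base 5 does not prove 223 composite.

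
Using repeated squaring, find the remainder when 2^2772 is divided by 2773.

1088

2^1 ≡ 2 (mod 2773)
2^2 ≡ 2^2 = 4 ≡ 4 (mod 2773)
2^4 ≡ 4^2 = 16 ≡ 16 (mod 2773)
2^8 ≡ 16^2 = 256 ≡ 256 (mod 2773)
2^16 ≡ 256^2 = 65536 ≡ 1757 (mod 2773)
2^32 ≡ 1757^2 = 3087049 ≡ 700 (mod 2773)
2^64 ≡ 700^2 = 490000 ≡ 1952 (mod 2773)
2^128 ≡ 1952^2 = 3810304 ≡ 202 (mod 2773)
2^256 ≡ 202^2 = 40804 ≡ 1982 (mod 2773)
2^512 ≡ 1982^2 = 3928324 ≡ 1756 (mod 2773)
2^1024 ≡ 1756^2 = 3083536 ≡ 2733 (mod 2773)
2^2048 ≡ 2733^2 = 7469289 ≡ 1600 (mod 2773)
2772 = 2048 + 512 + 128 + 64 + 16 + 4 in binary powers of 2.
So 2^2772 ≡ 1600 · 1756 · 202 · 1952 · 1757 · 16 ≡ 1088 (mod 2773).
Since 1088 ≠ 1, base 2 is a Fermat witness: 2773 is composite.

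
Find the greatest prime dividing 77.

77 = 7 · 11
11 is prime.
So 77 = 7 · 11; the largest prime factor is 11.

11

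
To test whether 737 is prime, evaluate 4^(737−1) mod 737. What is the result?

4^1 ≡ 4 (mod 737)
4^2 ≡ 4^2 = 16 ≡ 16 (mod 737)
4^4 ≡ 16^2 = 256 ≡ 256 (mod 737)
4^8 ≡ 256^2 = 65536 ≡ 680 (mod 737)
4^16 ≡ 680^2 = 462400 ≡ 301 (mod 737)
4^32 ≡ 301^2 = 90601 ≡ 687 (mod 737)
4^64 ≡ 687^2 = 471969 ≡ 289 (mod 737)
4^128 ≡ 289^2 = 83521 ≡ 240 (mod 737)
4^256 ≡ 240^2 = 57600 ≡ 114 (mod 737)
4^512 ≡ 114^2 = 12996 ≡ 467 (mod 737)
736 = 512 + 128 + 64 + 32 in binary powers of 2.
So 4^736 ≡ 467 · 240 · 289 · 687 ≡ 26 (mod 737).
Since 26 ≠ 1, base 4 is a Fermat witness: 737 is composite.

26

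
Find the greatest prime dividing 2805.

2805 = 3 · 935
935 = 5 · 187
187 = 11 · 17
17 is prime.
So 2805 = 3 · 5 · 11 · 17; the largest prime factor is 17.

17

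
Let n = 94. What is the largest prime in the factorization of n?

94 = 2 · 47
47 is prime.
So 94 = 2 · 47; the largest prime factor is 47.

47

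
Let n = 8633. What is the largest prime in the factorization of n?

97

8633 = 89 · 97
97 is prime.
So 8633 = 89 · 97; the largest prime factor is 97.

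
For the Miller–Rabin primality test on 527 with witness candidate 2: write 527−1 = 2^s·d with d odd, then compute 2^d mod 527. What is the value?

349

527 − 1 = 526 = 2^1 · 263, so d = 263.
2^1 ≡ 2 (mod 527)
2^2 ≡ 2^2 = 4 ≡ 4 (mod 527)
2^4 ≡ 4^2 = 16 ≡ 16 (mod 527)
2^8 ≡ 16^2 = 256 ≡ 256 (mod 527)
2^16 ≡ 256^2 = 65536 ≡ 188 (mod 527)
2^32 ≡ 188^2 = 35344 ≡ 35 (mod 527)
2^64 ≡ 35^2 = 1225 ≡ 171 (mod 527)
2^128 ≡ 171^2 = 29241 ≡ 256 (mod 527)
2^256 ≡ 256^2 = 65536 ≡ 188 (mod 527)
263 = 256 + 4 + 2 + 1 in binary powers of 2.
So 2^263 ≡ 188 · 16 · 4 · 2 ≡ 349 (mod 527).
Squaring chain: 349; never reaches −1, so base 2 is a Miller–Rabin witness that 527 is composite.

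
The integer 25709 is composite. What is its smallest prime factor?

47

25709 is odd.
Digit sum 23, not divisible by 3.
Ends in 9: not divisible by 5.
7: 25709 = 7·3672 + 5
11: 25709 = 11·2337 + 2
13: 25709 = 13·1977 + 8
17: 25709 = 17·1512 + 5
19: 25709 = 19·1353 + 2
23: 25709 = 23·1117 + 18
29: 25709 = 29·886 + 15
31: 25709 = 31·829 + 10
37: 25709 = 37·694 + 31
41: 25709 = 41·627 + 2
43: 25709 = 43·597 + 38
47: 25709 = 47·547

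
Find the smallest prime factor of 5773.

23

5773 is odd.
Digit sum 22, not divisible by 3.
Ends in 3: not divisible by 5.
7: 5773 = 7·824 + 5
11: 5773 = 11·524 + 9
13: 5773 = 13·444 + 1
17: 5773 = 17·339 + 10
19: 5773 = 19·303 + 16
23: 5773 = 23·251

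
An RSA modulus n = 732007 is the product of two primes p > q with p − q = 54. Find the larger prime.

Since p = q + 54, we have 732007 = q(q + 54), so q² + 54q − 732007 = 0.
Discriminant: 54² + 4·732007 = 2916 + 2928028 = 2930944; √2930944 = 1712.
q = (−54 + 1712)/2 = 829, and p = q + 54 = 883.
Check: 829 · 883 = 732007.

883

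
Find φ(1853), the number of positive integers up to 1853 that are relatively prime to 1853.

1728

Factor: 1853 = 17 · 109.
φ(1853) = (17−1) · (109−1) = 16 · 108 = 1728.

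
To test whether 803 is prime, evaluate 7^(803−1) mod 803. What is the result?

7^1 ≡ 7 (mod 803)
7^2 ≡ 7^2 = 49 ≡ 49 (mod 803)
7^4 ≡ 49^2 = 2401 ≡ 795 (mod 803)
7^8 ≡ 795^2 = 632025 ≡ 64 (mod 803)
7^16 ≡ 64^2 = 4096 ≡ 81 (mod 803)
7^32 ≡ 81^2 = 6561 ≡ 137 (mod 803)
7^64 ≡ 137^2 = 18769 ≡ 300 (mod 803)
7^128 ≡ 300^2 = 90000 ≡ 64 (mod 803)
7^256 ≡ 64^2 = 4096 ≡ 81 (mod 803)
7^512 ≡ 81^2 = 6561 ≡ 137 (mod 803)
802 = 512 + 256 + 32 + 2 in binary powers of 2.
So 7^802 ≡ 137 · 81 · 137 · 49 ≡ 654 (mod 803).
Since 654 ≠ 1, base 7 is a Fermat witness: 803 is composite.

654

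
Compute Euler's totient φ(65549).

Factor: 65549 = 11 · 59 · 101.
φ(65549) = (11−1) · (59−1) · (101−1) = 10 · 58 · 100 = 58000.

58000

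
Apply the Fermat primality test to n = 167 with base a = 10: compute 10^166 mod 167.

10^1 ≡ 10 (mod 167)
10^2 ≡ 10^2 = 100 ≡ 100 (mod 167)
10^4 ≡ 100^2 = 10000 ≡ 147 (mod 167)
10^8 ≡ 147^2 = 21609 ≡ 66 (mod 167)
10^16 ≡ 66^2 = 4356 ≡ 14 (mod 167)
10^32 ≡ 14^2 = 196 ≡ 29 (mod 167)
10^64 ≡ 29^2 = 841 ≡ 6 (mod 167)
10^128 ≡ 6^2 = 36 ≡ 36 (mod 167)
166 = 128 + 32 + 4 + 2 in binary powers of 2.
So 10^166 ≡ 36 · 29 · 147 · 100 ≡ 1 (mod 167).
Since the result is 1, base 10 gives no evidence that 167 is composite.

1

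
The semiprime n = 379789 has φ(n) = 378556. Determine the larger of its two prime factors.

φ(n) = (p−1)(q−1) = n − (p+q) + 1, so p + q = 379789 − 378556 + 1 = 1234.
p and q are the roots of t² − 1234t + 379789 = 0.
Discriminant: 1234² − 4·379789 = 1522756 − 1519156 = 3600; √3600 = 60.
q = (1234 − 60)/2 = 587, p = (1234 + 60)/2 = 647.
Check: 587 · 647 = 379789.

647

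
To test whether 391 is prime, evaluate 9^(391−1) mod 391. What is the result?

9^1 ≡ 9 (mod 391)
9^2 ≡ 9^2 = 81 ≡ 81 (mod 391)
9^4 ≡ 81^2 = 6561 ≡ 305 (mod 391)
9^8 ≡ 305^2 = 93025 ≡ 358 (mod 391)
9^16 ≡ 358^2 = 128164 ≡ 307 (mod 391)
9^32 ≡ 307^2 = 94249 ≡ 18 (mod 391)
9^64 ≡ 18^2 = 324 ≡ 324 (mod 391)
9^128 ≡ 324^2 = 104976 ≡ 188 (mod 391)
9^256 ≡ 188^2 = 35344 ≡ 154 (mod 391)
390 = 256 + 128 + 4 + 2 in binary powers of 2.
So 9^390 ≡ 154 · 188 · 305 · 81 ≡ 123 (mod 391).
Since 123 ≠ 1, base 9 is a Fermat witness: 391 is composite.

123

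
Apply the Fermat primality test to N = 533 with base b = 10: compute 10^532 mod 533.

10^1 ≡ 10 (mod 533)
10^2 ≡ 10^2 = 100 ≡ 100 (mod 533)
10^4 ≡ 100^2 = 10000 ≡ 406 (mod 533)
10^8 ≡ 406^2 = 164836 ≡ 139 (mod 533)
10^16 ≡ 139^2 = 19321 ≡ 133 (mod 533)
10^32 ≡ 133^2 = 17689 ≡ 100 (mod 533)
10^64 ≡ 100^2 = 10000 ≡ 406 (mod 533)
10^128 ≡ 406^2 = 164836 ≡ 139 (mod 533)
10^256 ≡ 139^2 = 19321 ≡ 133 (mod 533)
10^512 ≡ 133^2 = 17689 ≡ 100 (mod 533)
532 = 512 + 16 + 4 in binary powers of 2.
So 10^532 ≡ 100 · 133 · 406 ≡ 510 (mod 533).
Since 510 ≠ 1, base 10 is a Fermat witness: 533 is composite.

510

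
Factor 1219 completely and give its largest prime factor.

53

1219 = 23 · 53
53 is prime.
So 1219 = 23 · 53; the largest prime factor is 53.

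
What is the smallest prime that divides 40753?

40753 is odd.
Digit sum 19, not divisible by 3.
Ends in 3: not divisible by 5.
7: 40753 = 7·5821 + 6
11: 40753 = 11·3704 + 9
13: 40753 = 13·3134 + 11
17: 40753 = 17·2397 + 4
19: 40753 = 19·2144 + 17
23: 40753 = 23·1771 + 20
29: 40753 = 29·1405 + 8
31: 40753 = 31·1314 + 19
37: 40753 = 37·1101 + 16
41: 40753 = 41·993 + 40
43: 40753 = 43·947 + 32
47: 40753 = 47·867 + 4
53: 40753 = 53·768 + 49
59: 40753 = 59·690 + 43
61: 40753 = 61·668 + 5
67: 40753 = 67·608 + 17
71: 40753 = 71·573 + 70
73: 40753 = 73·558 + 19
79: 40753 = 79·515 + 68
83: 40753 = 83·491

83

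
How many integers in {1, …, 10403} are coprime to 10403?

10200

Factor: 10403 = 101 · 103.
φ(10403) = (101−1) · (103−1) = 100 · 102 = 10200.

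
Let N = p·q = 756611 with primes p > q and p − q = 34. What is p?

Since p = q + 34, we have 756611 = q(q + 34), so q² + 34q − 756611 = 0.
Discriminant: 34² + 4·756611 = 1156 + 3026444 = 3027600; √3027600 = 1740.
q = (−34 + 1740)/2 = 853, and p = q + 34 = 887.
Check: 853 · 887 = 756611.

887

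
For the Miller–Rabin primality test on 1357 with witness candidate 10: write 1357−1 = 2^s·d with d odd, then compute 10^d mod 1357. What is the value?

319

1357 − 1 = 1356 = 2^2 · 339, so d = 339.
10^1 ≡ 10 (mod 1357)
10^2 ≡ 10^2 = 100 ≡ 100 (mod 1357)
10^4 ≡ 100^2 = 10000 ≡ 501 (mod 1357)
10^8 ≡ 501^2 = 251001 ≡ 1313 (mod 1357)
10^16 ≡ 1313^2 = 1723969 ≡ 579 (mod 1357)
10^32 ≡ 579^2 = 335241 ≡ 62 (mod 1357)
10^64 ≡ 62^2 = 3844 ≡ 1130 (mod 1357)
10^128 ≡ 1130^2 = 1276900 ≡ 1320 (mod 1357)
10^256 ≡ 1320^2 = 1742400 ≡ 12 (mod 1357)
339 = 256 + 64 + 16 + 2 + 1 in binary powers of 2.
So 10^339 ≡ 12 · 1130 · 579 · 100 · 10 ≡ 319 (mod 1357).
Squaring chain: 319 → 1343; never reaches −1, so base 10 is a Miller–Rabin witness that 1357 is composite.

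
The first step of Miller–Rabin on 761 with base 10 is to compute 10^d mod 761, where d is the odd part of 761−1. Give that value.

39

761 − 1 = 760 = 2^3 · 95, so d = 95.
10^1 ≡ 10 (mod 761)
10^2 ≡ 10^2 = 100 ≡ 100 (mod 761)
10^4 ≡ 100^2 = 10000 ≡ 107 (mod 761)
10^8 ≡ 107^2 = 11449 ≡ 34 (mod 761)
10^16 ≡ 34^2 = 1156 ≡ 395 (mod 761)
10^32 ≡ 395^2 = 156025 ≡ 20 (mod 761)
10^64 ≡ 20^2 = 400 ≡ 400 (mod 761)
95 = 64 + 16 + 8 + 4 + 2 + 1 in binary powers of 2.
So 10^95 ≡ 400 · 395 · 34 · 107 · 100 · 10 ≡ 39 (mod 761).
Squaring chain: 39 → 760 → 1; reaches −1, so base 10 does not prove 761 composite.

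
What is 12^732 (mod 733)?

1

12^1 ≡ 12 (mod 733)
12^2 ≡ 12^2 = 144 ≡ 144 (mod 733)
12^4 ≡ 144^2 = 20736 ≡ 212 (mod 733)
12^8 ≡ 212^2 = 44944 ≡ 231 (mod 733)
12^16 ≡ 231^2 = 53361 ≡ 585 (mod 733)
12^32 ≡ 585^2 = 342225 ≡ 647 (mod 733)
12^64 ≡ 647^2 = 418609 ≡ 66 (mod 733)
12^128 ≡ 66^2 = 4356 ≡ 691 (mod 733)
12^256 ≡ 691^2 = 477481 ≡ 298 (mod 733)
12^512 ≡ 298^2 = 88804 ≡ 111 (mod 733)
732 = 512 + 128 + 64 + 16 + 8 + 4 in binary powers of 2.
So 12^732 ≡ 111 · 691 · 66 · 585 · 231 · 212 ≡ 1 (mod 733).
Since the result is 1, base 12 gives no evidence that 733 is composite.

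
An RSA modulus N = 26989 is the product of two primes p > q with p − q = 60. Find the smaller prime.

137

Since p = q + 60, we have 26989 = q(q + 60), so q² + 60q − 26989 = 0.
Discriminant: 60² + 4·26989 = 3600 + 107956 = 111556; √111556 = 334.
q = (−60 + 334)/2 = 137, and p = q + 60 = 197.
Check: 137 · 197 = 26989.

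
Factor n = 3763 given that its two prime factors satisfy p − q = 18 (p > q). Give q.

53

Since p = q + 18, we have 3763 = q(q + 18), so q² + 18q − 3763 = 0.
Discriminant: 18² + 4·3763 = 324 + 15052 = 15376; √15376 = 124.
q = (−18 + 124)/2 = 53, and p = q + 18 = 71.
Check: 53 · 71 = 3763.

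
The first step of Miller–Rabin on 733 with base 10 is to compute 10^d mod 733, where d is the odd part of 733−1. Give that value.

733 − 1 = 732 = 2^2 · 183, so d = 183.
10^1 ≡ 10 (mod 733)
10^2 ≡ 10^2 = 100 ≡ 100 (mod 733)
10^4 ≡ 100^2 = 10000 ≡ 471 (mod 733)
10^8 ≡ 471^2 = 221841 ≡ 475 (mod 733)
10^16 ≡ 475^2 = 225625 ≡ 594 (mod 733)
10^32 ≡ 594^2 = 352836 ≡ 263 (mod 733)
10^64 ≡ 263^2 = 69169 ≡ 267 (mod 733)
10^128 ≡ 267^2 = 71289 ≡ 188 (mod 733)
183 = 128 + 32 + 16 + 4 + 2 + 1 in binary powers of 2.
So 10^183 ≡ 188 · 263 · 594 · 471 · 100 · 10 ≡ 1 (mod 733).
Since 10^d ≡ 1 (mod 733), base 10 does not prove 733 composite.

1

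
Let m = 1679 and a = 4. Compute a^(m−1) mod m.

4^1 ≡ 4 (mod 1679)
4^2 ≡ 4^2 = 16 ≡ 16 (mod 1679)
4^4 ≡ 16^2 = 256 ≡ 256 (mod 1679)
4^8 ≡ 256^2 = 65536 ≡ 55 (mod 1679)
4^16 ≡ 55^2 = 3025 ≡ 1346 (mod 1679)
4^32 ≡ 1346^2 = 1811716 ≡ 75 (mod 1679)
4^64 ≡ 75^2 = 5625 ≡ 588 (mod 1679)
4^128 ≡ 588^2 = 345744 ≡ 1549 (mod 1679)
4^256 ≡ 1549^2 = 2399401 ≡ 110 (mod 1679)
4^512 ≡ 110^2 = 12100 ≡ 347 (mod 1679)
4^1024 ≡ 347^2 = 120409 ≡ 1200 (mod 1679)
1678 = 1024 + 512 + 128 + 8 + 4 + 2 in binary powers of 2.
So 4^1678 ≡ 1200 · 347 · 1549 · 55 · 256 · 16 ≡ 1497 (mod 1679).
Since 1497 ≠ 1, base 4 is a Fermat witness: 1679 is composite.

1497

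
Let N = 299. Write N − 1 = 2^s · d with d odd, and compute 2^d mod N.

110

299 − 1 = 298 = 2^1 · 149, so d = 149.
2^1 ≡ 2 (mod 299)
2^2 ≡ 2^2 = 4 ≡ 4 (mod 299)
2^4 ≡ 4^2 = 16 ≡ 16 (mod 299)
2^8 ≡ 16^2 = 256 ≡ 256 (mod 299)
2^16 ≡ 256^2 = 65536 ≡ 55 (mod 299)
2^32 ≡ 55^2 = 3025 ≡ 35 (mod 299)
2^64 ≡ 35^2 = 1225 ≡ 29 (mod 299)
2^128 ≡ 29^2 = 841 ≡ 243 (mod 299)
149 = 128 + 16 + 4 + 1 in binary powers of 2.
So 2^149 ≡ 243 · 55 · 16 · 2 ≡ 110 (mod 299).
Squaring chain: 110; never reaches −1, so base 2 is a Miller–Rabin witness that 299 is composite.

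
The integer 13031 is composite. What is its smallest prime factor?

83

13031 is odd.
Digit sum 8, not divisible by 3.
Ends in 1: not divisible by 5.
7: 13031 = 7·1861 + 4
11: 13031 = 11·1184 + 7
13: 13031 = 13·1002 + 5
17: 13031 = 17·766 + 9
19: 13031 = 19·685 + 16
23: 13031 = 23·566 + 13
29: 13031 = 29·449 + 10
31: 13031 = 31·420 + 11
37: 13031 = 37·352 + 7
41: 13031 = 41·317 + 34
43: 13031 = 43·303 + 2
47: 13031 = 47·277 + 12
53: 13031 = 53·245 + 46
59: 13031 = 59·220 + 51
61: 13031 = 61·213 + 38
67: 13031 = 67·194 + 33
71: 13031 = 71·183 + 38
73: 13031 = 73·178 + 37
79: 13031 = 79·164 + 75
83: 13031 = 83·157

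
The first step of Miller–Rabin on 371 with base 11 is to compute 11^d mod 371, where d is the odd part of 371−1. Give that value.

324

371 − 1 = 370 = 2^1 · 185, so d = 185.
11^1 ≡ 11 (mod 371)
11^2 ≡ 11^2 = 121 ≡ 121 (mod 371)
11^4 ≡ 121^2 = 14641 ≡ 172 (mod 371)
11^8 ≡ 172^2 = 29584 ≡ 275 (mod 371)
11^16 ≡ 275^2 = 75625 ≡ 312 (mod 371)
11^32 ≡ 312^2 = 97344 ≡ 142 (mod 371)
11^64 ≡ 142^2 = 20164 ≡ 130 (mod 371)
11^128 ≡ 130^2 = 16900 ≡ 205 (mod 371)
185 = 128 + 32 + 16 + 8 + 1 in binary powers of 2.
So 11^185 ≡ 205 · 142 · 312 · 275 · 11 ≡ 324 (mod 371).
Squaring chain: 324; never reaches −1, so base 11 is a Miller–Rabin witness that 371 is composite.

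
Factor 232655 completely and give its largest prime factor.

232655 = 5 · 46531
46531 = 19 · 2449
2449 = 31 · 79
79 is prime.
So 232655 = 5 · 19 · 31 · 79; the largest prime factor is 79.

79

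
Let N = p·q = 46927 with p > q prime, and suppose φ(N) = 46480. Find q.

167

φ(n) = (p−1)(q−1) = n − (p+q) + 1, so p + q = 46927 − 46480 + 1 = 448.
p and q are the roots of t² − 448t + 46927 = 0.
Discriminant: 448² − 4·46927 = 200704 − 187708 = 12996; √12996 = 114.
q = (448 − 114)/2 = 167, p = (448 + 114)/2 = 281.
Check: 167 · 281 = 46927.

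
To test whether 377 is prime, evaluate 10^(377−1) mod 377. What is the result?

107

10^1 ≡ 10 (mod 377)
10^2 ≡ 10^2 = 100 ≡ 100 (mod 377)
10^4 ≡ 100^2 = 10000 ≡ 198 (mod 377)
10^8 ≡ 198^2 = 39204 ≡ 373 (mod 377)
10^16 ≡ 373^2 = 139129 ≡ 16 (mod 377)
10^32 ≡ 16^2 = 256 ≡ 256 (mod 377)
10^64 ≡ 256^2 = 65536 ≡ 315 (mod 377)
10^128 ≡ 315^2 = 99225 ≡ 74 (mod 377)
10^256 ≡ 74^2 = 5476 ≡ 198 (mod 377)
376 = 256 + 64 + 32 + 16 + 8 in binary powers of 2.
So 10^376 ≡ 198 · 315 · 256 · 16 · 373 ≡ 107 (mod 377).
Since 107 ≠ 1, base 10 is a Fermat witness: 377 is composite.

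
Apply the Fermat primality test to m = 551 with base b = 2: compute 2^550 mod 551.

2^1 ≡ 2 (mod 551)
2^2 ≡ 2^2 = 4 ≡ 4 (mod 551)
2^4 ≡ 4^2 = 16 ≡ 16 (mod 551)
2^8 ≡ 16^2 = 256 ≡ 256 (mod 551)
2^16 ≡ 256^2 = 65536 ≡ 518 (mod 551)
2^32 ≡ 518^2 = 268324 ≡ 538 (mod 551)
2^64 ≡ 538^2 = 289444 ≡ 169 (mod 551)
2^128 ≡ 169^2 = 28561 ≡ 460 (mod 551)
2^256 ≡ 460^2 = 211600 ≡ 16 (mod 551)
2^512 ≡ 16^2 = 256 ≡ 256 (mod 551)
550 = 512 + 32 + 4 + 2 in binary powers of 2.
So 2^550 ≡ 256 · 538 · 16 · 4 ≡ 245 (mod 551).
Since 245 ≠ 1, base 2 is a Fermat witness: 551 is composite.

245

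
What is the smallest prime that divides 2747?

41

2747 is odd.
Digit sum 20, not divisible by 3.
Ends in 7: not divisible by 5.
7: 2747 = 7·392 + 3
11: 2747 = 11·249 + 8
13: 2747 = 13·211 + 4
17: 2747 = 17·161 + 10
19: 2747 = 19·144 + 11
23: 2747 = 23·119 + 10
29: 2747 = 29·94 + 21
31: 2747 = 31·88 + 19
37: 2747 = 37·74 + 9
41: 2747 = 41·67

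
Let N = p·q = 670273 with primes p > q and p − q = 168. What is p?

Since p = q + 168, we have 670273 = q(q + 168), so q² + 168q − 670273 = 0.
Discriminant: 168² + 4·670273 = 28224 + 2681092 = 2709316; √2709316 = 1646.
q = (−168 + 1646)/2 = 739, and p = q + 168 = 907.
Check: 739 · 907 = 670273.

907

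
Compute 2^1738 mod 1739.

1283

2^1 ≡ 2 (mod 1739)
2^2 ≡ 2^2 = 4 ≡ 4 (mod 1739)
2^4 ≡ 4^2 = 16 ≡ 16 (mod 1739)
2^8 ≡ 16^2 = 256 ≡ 256 (mod 1739)
2^16 ≡ 256^2 = 65536 ≡ 1193 (mod 1739)
2^32 ≡ 1193^2 = 1423249 ≡ 747 (mod 1739)
2^64 ≡ 747^2 = 558009 ≡ 1529 (mod 1739)
2^128 ≡ 1529^2 = 2337841 ≡ 625 (mod 1739)
2^256 ≡ 625^2 = 390625 ≡ 1089 (mod 1739)
2^512 ≡ 1089^2 = 1185921 ≡ 1662 (mod 1739)
2^1024 ≡ 1662^2 = 2762244 ≡ 712 (mod 1739)
1738 = 1024 + 512 + 128 + 64 + 8 + 2 in binary powers of 2.
So 2^1738 ≡ 712 · 1662 · 625 · 1529 · 256 · 4 ≡ 1283 (mod 1739).
Since 1283 ≠ 1, base 2 is a Fermat witness: 1739 is composite.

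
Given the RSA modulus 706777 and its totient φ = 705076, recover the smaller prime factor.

719

φ(n) = (p−1)(q−1) = n − (p+q) + 1, so p + q = 706777 − 705076 + 1 = 1702.
p and q are the roots of t² − 1702t + 706777 = 0.
Discriminant: 1702² − 4·706777 = 2896804 − 2827108 = 69696; √69696 = 264.
q = (1702 − 264)/2 = 719, p = (1702 + 264)/2 = 983.
Check: 719 · 983 = 706777.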